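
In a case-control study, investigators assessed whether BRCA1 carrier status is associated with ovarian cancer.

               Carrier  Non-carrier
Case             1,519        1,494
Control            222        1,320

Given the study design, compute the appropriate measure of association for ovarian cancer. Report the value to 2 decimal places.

Reading the table with exposure as columns: a = 1519 (Carrier, case), b = 222 (Carrier, non-case), c = 1494 (Non-carrier, case), d = 1320.
This is a case-control study: participants were sampled on outcome status, so risks in the source population cannot be estimated directly — relative risk is not valid here. The odds ratio is the appropriate measure.
OR = (a·d)/(b·c) = (1519 × 1320) / (222 × 1494) = 2005080 / 331668 = 6.04544

6.05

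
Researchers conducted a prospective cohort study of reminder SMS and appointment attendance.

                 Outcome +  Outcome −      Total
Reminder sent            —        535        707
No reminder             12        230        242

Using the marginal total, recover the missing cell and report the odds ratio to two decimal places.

The missing cell is in the exposed row: 707 − 535 = 172.
So a = 172, b = 535, c = 12, d = 230.
OR = (a·d)/(b·c) = (172 × 230) / (535 × 12) = 39560 / 6420 = 6.16199

6.16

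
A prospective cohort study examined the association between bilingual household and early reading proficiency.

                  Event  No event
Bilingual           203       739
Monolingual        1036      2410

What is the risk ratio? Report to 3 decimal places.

Cells: a = 203, b = 739, c = 1036, d = 2410.
Risk in exposed = 203/942 = 0.21550; risk in unexposed = 1036/3446 = 0.30064.
RR = 0.21550 / 0.30064 = 0.71680
The risk is 28% lower among the exposed than among the unexposed.

0.717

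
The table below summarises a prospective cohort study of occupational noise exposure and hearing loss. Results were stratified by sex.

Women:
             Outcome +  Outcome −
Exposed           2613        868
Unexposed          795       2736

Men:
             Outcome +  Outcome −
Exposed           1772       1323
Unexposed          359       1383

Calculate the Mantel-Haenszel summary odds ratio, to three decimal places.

7.763

OR_MH = Σ(aᵢdᵢ/nᵢ) / Σ(bᵢcᵢ/nᵢ), where nᵢ is the stratum total.
Stratum 1 (Women): n = 7012; a·d/n = 2613·2736/7012 = 1019.5619; b·c/n = 868·795/7012 = 98.4113
Stratum 2 (Men): n = 4837; a·d/n = 1772·1383/4837 = 506.6521; b·c/n = 1323·359/4837 = 98.1925
OR_MH = (1019.5619 + 506.6521) / (98.4113 + 98.1925) = 1526.2140 / 196.6038 = 7.76289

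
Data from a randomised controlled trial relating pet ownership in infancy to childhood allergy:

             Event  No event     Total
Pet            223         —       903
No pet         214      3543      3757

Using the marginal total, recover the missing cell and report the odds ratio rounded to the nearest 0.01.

The missing cell is in the exposed row: 903 − 223 = 680.
So a = 223, b = 680, c = 214, d = 3543.
OR = (a·d)/(b·c) = (223 × 3543) / (680 × 214) = 790089 / 145520 = 5.42942

5.43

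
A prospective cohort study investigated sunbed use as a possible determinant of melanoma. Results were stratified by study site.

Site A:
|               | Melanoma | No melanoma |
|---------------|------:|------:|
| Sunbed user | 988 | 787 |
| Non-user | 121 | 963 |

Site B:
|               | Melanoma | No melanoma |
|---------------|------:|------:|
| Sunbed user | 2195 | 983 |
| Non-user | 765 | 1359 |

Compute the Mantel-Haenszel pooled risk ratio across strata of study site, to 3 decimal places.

RR_MH = Σ(aᵢ·n₀ᵢ/nᵢ) / Σ(cᵢ·n₁ᵢ/nᵢ), with n₁ᵢ = aᵢ+bᵢ (exposed), n₀ᵢ = cᵢ+dᵢ (unexposed), nᵢ = n₁ᵢ+n₀ᵢ.
Stratum 1 (Site A): n₁ = 1775, n₀ = 1084, n = 2859; a·n₀/n = 988·1084/2859 = 374.6037; c·n₁/n = 121·1775/2859 = 75.1224
Stratum 2 (Site B): n₁ = 3178, n₀ = 2124, n = 5302; a·n₀/n = 2195·2124/5302 = 879.3248; c·n₁/n = 765·3178/5302 = 458.5383
RR_MH = (374.6037 + 879.3248) / (75.1224 + 458.5383) = 1253.9285 / 533.6607 = 2.34967

2.350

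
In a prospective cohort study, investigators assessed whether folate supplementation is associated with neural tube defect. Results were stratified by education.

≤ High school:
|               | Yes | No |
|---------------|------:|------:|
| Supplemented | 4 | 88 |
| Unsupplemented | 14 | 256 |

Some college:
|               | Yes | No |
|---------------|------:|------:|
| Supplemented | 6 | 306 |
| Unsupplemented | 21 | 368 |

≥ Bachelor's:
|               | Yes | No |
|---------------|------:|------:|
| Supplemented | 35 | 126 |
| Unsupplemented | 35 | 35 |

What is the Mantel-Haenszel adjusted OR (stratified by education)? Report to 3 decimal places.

OR_MH = Σ(aᵢdᵢ/nᵢ) / Σ(bᵢcᵢ/nᵢ), where nᵢ is the stratum total.
Stratum 1 (≤ High school): n = 362; a·d/n = 4·256/362 = 2.8287; b·c/n = 88·14/362 = 3.4033
Stratum 2 (Some college): n = 701; a·d/n = 6·368/701 = 3.1498; b·c/n = 306·21/701 = 9.1669
Stratum 3 (≥ Bachelor's): n = 231; a·d/n = 35·35/231 = 5.3030; b·c/n = 126·35/231 = 19.0909
OR_MH = (2.8287 + 3.1498 + 5.3030) / (3.4033 + 9.1669 + 19.0909) = 11.2815 / 31.6611 = 0.35632

0.356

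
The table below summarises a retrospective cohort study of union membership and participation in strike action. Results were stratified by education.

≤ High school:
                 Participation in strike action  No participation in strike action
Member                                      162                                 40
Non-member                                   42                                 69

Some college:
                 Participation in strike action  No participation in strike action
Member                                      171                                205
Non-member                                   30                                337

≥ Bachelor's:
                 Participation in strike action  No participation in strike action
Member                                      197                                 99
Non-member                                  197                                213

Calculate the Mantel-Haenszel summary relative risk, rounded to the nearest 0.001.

2.052

RR_MH = Σ(aᵢ·n₀ᵢ/nᵢ) / Σ(cᵢ·n₁ᵢ/nᵢ), with n₁ᵢ = aᵢ+bᵢ (exposed), n₀ᵢ = cᵢ+dᵢ (unexposed), nᵢ = n₁ᵢ+n₀ᵢ.
Stratum 1 (≤ High school): n₁ = 202, n₀ = 111, n = 313; a·n₀/n = 162·111/313 = 57.4505; c·n₁/n = 42·202/313 = 27.1054
Stratum 2 (Some college): n₁ = 376, n₀ = 367, n = 743; a·n₀/n = 171·367/743 = 84.4643; c·n₁/n = 30·376/743 = 15.1817
Stratum 3 (≥ Bachelor's): n₁ = 296, n₀ = 410, n = 706; a·n₀/n = 197·410/706 = 114.4051; c·n₁/n = 197·296/706 = 82.5949
RR_MH = (57.4505 + 84.4643 + 114.4051) / (27.1054 + 15.1817 + 82.5949) = 256.3199 / 124.8820 = 2.05250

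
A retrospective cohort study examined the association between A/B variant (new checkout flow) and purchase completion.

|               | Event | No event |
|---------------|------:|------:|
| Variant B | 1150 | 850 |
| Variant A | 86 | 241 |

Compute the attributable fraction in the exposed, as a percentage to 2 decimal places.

Cells: a = 1150, b = 850, c = 86, d = 241.
Risk in exposed = 1150/2000 = 0.57500; risk in unexposed = 86/327 = 0.26300.
RR = 0.57500/0.26300 = 2.18634
AR% = (RR − 1)/RR × 100 = (2.18634 − 1)/2.18634 × 100 = 54.2614%

54.26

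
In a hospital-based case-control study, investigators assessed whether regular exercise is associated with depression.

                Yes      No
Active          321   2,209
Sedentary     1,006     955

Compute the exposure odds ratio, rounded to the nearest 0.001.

Cells: a = 321, b = 2209, c = 1006, d = 955.
OR = (a·d)/(b·c) = (321 × 955) / (2209 × 1006) = 306555 / 2222254 = 0.13795
Exposure is associated with lower odds of depression (OR = 0.14 < 1).

0.138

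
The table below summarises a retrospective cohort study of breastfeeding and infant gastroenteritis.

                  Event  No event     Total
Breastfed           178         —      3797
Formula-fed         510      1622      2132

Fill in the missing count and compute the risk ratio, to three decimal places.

The missing cell is in the exposed row: 3797 − 178 = 3619.
So a = 178, b = 3619, c = 510, d = 1622.
RR = [a/(a+b)] / [c/(c+d)] = (178/3797) / (510/2132) = 0.04688/0.23921 = 0.19597

0.196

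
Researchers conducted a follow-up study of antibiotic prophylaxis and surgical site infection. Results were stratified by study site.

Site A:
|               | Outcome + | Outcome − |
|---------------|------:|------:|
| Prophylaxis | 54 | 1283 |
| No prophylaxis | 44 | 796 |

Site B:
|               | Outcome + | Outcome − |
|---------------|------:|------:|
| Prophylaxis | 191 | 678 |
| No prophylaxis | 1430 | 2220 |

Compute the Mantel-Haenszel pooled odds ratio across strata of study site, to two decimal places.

OR_MH = Σ(aᵢdᵢ/nᵢ) / Σ(bᵢcᵢ/nᵢ), where nᵢ is the stratum total.
Stratum 1 (Site A): n = 2177; a·d/n = 54·796/2177 = 19.7446; b·c/n = 1283·44/2177 = 25.9311
Stratum 2 (Site B): n = 4519; a·d/n = 191·2220/4519 = 93.8305; b·c/n = 678·1430/4519 = 214.5475
OR_MH = (19.7446 + 93.8305) / (25.9311 + 214.5475) = 113.5751 / 240.4786 = 0.47229

0.47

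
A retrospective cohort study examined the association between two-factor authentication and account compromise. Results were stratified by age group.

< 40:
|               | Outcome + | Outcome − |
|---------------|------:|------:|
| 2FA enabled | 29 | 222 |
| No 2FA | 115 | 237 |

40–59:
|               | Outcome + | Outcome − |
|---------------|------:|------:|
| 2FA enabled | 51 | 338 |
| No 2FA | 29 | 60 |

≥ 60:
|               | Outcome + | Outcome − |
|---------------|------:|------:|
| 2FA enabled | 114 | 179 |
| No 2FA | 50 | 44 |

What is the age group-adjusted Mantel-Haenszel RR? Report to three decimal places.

RR_MH = Σ(aᵢ·n₀ᵢ/nᵢ) / Σ(cᵢ·n₁ᵢ/nᵢ), with n₁ᵢ = aᵢ+bᵢ (exposed), n₀ᵢ = cᵢ+dᵢ (unexposed), nᵢ = n₁ᵢ+n₀ᵢ.
Stratum 1 (< 40): n₁ = 251, n₀ = 352, n = 603; a·n₀/n = 29·352/603 = 16.9287; c·n₁/n = 115·251/603 = 47.8690
Stratum 2 (40–59): n₁ = 389, n₀ = 89, n = 478; a·n₀/n = 51·89/478 = 9.4958; c·n₁/n = 29·389/478 = 23.6004
Stratum 3 (≥ 60): n₁ = 293, n₀ = 94, n = 387; a·n₀/n = 114·94/387 = 27.6899; c·n₁/n = 50·293/387 = 37.8553
RR_MH = (16.9287 + 9.4958 + 27.6899) / (47.8690 + 23.6004 + 37.8553) = 54.1144 / 109.3247 = 0.49499

0.495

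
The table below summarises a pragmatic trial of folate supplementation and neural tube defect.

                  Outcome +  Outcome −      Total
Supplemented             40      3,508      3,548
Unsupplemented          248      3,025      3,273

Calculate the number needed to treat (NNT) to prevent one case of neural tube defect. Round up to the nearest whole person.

Risk in treated group = 40/3548 = 0.01127; risk in control = 248/3273 = 0.07577.
Absolute risk reduction = 0.07577 − 0.01127 = 0.06450
NNT = 1 / ARR = 1 / 0.06450 = 15.504 → round up → 16

16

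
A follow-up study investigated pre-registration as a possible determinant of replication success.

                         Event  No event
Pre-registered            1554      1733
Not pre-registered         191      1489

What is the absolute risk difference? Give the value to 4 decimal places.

0.3591

Cells: a = 1554, b = 1733, c = 191, d = 1489.
Risk in exposed = 1554/3287 = 0.472772; risk in unexposed = 191/1680 = 0.113690.
Risk difference = 0.472772 − 0.113690 = 0.359081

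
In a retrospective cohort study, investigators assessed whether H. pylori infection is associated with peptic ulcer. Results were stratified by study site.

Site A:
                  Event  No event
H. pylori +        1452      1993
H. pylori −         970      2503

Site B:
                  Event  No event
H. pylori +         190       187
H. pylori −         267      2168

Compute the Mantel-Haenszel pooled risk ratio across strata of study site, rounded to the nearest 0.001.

1.722

RR_MH = Σ(aᵢ·n₀ᵢ/nᵢ) / Σ(cᵢ·n₁ᵢ/nᵢ), with n₁ᵢ = aᵢ+bᵢ (exposed), n₀ᵢ = cᵢ+dᵢ (unexposed), nᵢ = n₁ᵢ+n₀ᵢ.
Stratum 1 (Site A): n₁ = 3445, n₀ = 3473, n = 6918; a·n₀/n = 1452·3473/6918 = 728.9384; c·n₁/n = 970·3445/6918 = 483.0370
Stratum 2 (Site B): n₁ = 377, n₀ = 2435, n = 2812; a·n₀/n = 190·2435/2812 = 164.5270; c·n₁/n = 267·377/2812 = 35.7962
RR_MH = (728.9384 + 164.5270) / (483.0370 + 35.7962) = 893.4654 / 518.8332 = 1.72207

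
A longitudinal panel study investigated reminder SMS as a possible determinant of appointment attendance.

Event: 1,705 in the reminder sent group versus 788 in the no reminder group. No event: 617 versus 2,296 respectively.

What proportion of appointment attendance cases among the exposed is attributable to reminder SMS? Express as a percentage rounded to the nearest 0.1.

From the description: a = 1705, b = 617, c = 788, d = 2296.
Risk in exposed = 1705/2322 = 0.73428; risk in unexposed = 788/3084 = 0.25551.
RR = 0.73428/0.25551 = 2.87376
AR% = (RR − 1)/RR × 100 = (2.87376 − 1)/2.87376 × 100 = 65.2024%

65.2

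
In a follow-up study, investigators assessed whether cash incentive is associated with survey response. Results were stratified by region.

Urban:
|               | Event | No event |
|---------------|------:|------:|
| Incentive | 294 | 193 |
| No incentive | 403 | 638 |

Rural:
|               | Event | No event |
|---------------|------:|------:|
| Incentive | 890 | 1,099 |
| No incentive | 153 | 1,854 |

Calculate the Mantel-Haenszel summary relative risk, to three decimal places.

RR_MH = Σ(aᵢ·n₀ᵢ/nᵢ) / Σ(cᵢ·n₁ᵢ/nᵢ), with n₁ᵢ = aᵢ+bᵢ (exposed), n₀ᵢ = cᵢ+dᵢ (unexposed), nᵢ = n₁ᵢ+n₀ᵢ.
Stratum 1 (Urban): n₁ = 487, n₀ = 1041, n = 1528; a·n₀/n = 294·1041/1528 = 200.2971; c·n₁/n = 403·487/1528 = 128.4431
Stratum 2 (Rural): n₁ = 1989, n₀ = 2007, n = 3996; a·n₀/n = 890·2007/3996 = 447.0045; c·n₁/n = 153·1989/3996 = 76.1554
RR_MH = (200.2971 + 447.0045) / (128.4431 + 76.1554) = 647.3016 / 204.5985 = 3.16377

3.164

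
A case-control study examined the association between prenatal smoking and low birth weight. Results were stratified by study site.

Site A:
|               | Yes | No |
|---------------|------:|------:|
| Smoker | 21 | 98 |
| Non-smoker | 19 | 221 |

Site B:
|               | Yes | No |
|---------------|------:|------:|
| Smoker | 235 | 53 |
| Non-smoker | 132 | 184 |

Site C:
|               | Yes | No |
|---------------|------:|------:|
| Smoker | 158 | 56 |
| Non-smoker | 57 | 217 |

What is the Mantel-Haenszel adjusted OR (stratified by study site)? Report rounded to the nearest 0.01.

6.64

OR_MH = Σ(aᵢdᵢ/nᵢ) / Σ(bᵢcᵢ/nᵢ), where nᵢ is the stratum total.
Stratum 1 (Site A): n = 359; a·d/n = 21·221/359 = 12.9276; b·c/n = 98·19/359 = 5.1866
Stratum 2 (Site B): n = 604; a·d/n = 235·184/604 = 71.5894; b·c/n = 53·132/604 = 11.5828
Stratum 3 (Site C): n = 488; a·d/n = 158·217/488 = 70.2582; b·c/n = 56·57/488 = 6.5410
OR_MH = (12.9276 + 71.5894 + 70.2582) / (5.1866 + 11.5828 + 6.5410) = 154.7752 / 23.3104 = 6.63975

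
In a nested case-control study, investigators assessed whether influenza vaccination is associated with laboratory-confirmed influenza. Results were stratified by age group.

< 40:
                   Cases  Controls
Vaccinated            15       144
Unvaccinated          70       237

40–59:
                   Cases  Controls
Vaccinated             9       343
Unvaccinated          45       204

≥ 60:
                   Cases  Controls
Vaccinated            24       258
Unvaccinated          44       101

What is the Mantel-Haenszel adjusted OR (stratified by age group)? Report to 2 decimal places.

0.22

OR_MH = Σ(aᵢdᵢ/nᵢ) / Σ(bᵢcᵢ/nᵢ), where nᵢ is the stratum total.
Stratum 1 (< 40): n = 466; a·d/n = 15·237/466 = 7.6288; b·c/n = 144·70/466 = 21.6309
Stratum 2 (40–59): n = 601; a·d/n = 9·204/601 = 3.0549; b·c/n = 343·45/601 = 25.6822
Stratum 3 (≥ 60): n = 427; a·d/n = 24·101/427 = 5.6768; b·c/n = 258·44/427 = 26.5855
OR_MH = (7.6288 + 3.0549 + 5.6768) / (21.6309 + 25.6822 + 26.5855) = 16.3605 / 73.8986 = 0.22139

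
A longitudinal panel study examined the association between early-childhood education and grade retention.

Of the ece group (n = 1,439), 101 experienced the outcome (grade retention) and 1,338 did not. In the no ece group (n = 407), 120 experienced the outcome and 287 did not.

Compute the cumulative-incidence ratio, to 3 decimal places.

0.238

From the description: a = 101, b = 1338, c = 120, d = 287.
Risk in exposed = 101/1439 = 0.07019; risk in unexposed = 120/407 = 0.29484.
RR = 0.07019 / 0.29484 = 0.23805
The risk is 76% lower among the exposed than among the unexposed.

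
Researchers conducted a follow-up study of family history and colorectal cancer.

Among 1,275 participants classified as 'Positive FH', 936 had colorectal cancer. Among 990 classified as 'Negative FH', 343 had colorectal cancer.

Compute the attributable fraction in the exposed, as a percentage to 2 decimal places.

From the description: a = 936, b = 339, c = 343, d = 647.
Risk in exposed = 936/1275 = 0.73412; risk in unexposed = 343/990 = 0.34646.
RR = 0.73412/0.34646 = 2.11888
AR% = (RR − 1)/RR × 100 = (2.11888 − 1)/2.11888 × 100 = 52.8053%

52.81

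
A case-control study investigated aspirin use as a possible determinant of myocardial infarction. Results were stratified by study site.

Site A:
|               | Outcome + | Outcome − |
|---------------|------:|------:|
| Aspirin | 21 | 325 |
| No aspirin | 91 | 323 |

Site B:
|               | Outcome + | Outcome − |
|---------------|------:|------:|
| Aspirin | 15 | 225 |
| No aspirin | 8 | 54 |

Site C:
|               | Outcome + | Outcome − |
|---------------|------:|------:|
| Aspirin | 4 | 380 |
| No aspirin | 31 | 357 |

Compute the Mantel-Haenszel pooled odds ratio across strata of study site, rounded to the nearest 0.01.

0.22

OR_MH = Σ(aᵢdᵢ/nᵢ) / Σ(bᵢcᵢ/nᵢ), where nᵢ is the stratum total.
Stratum 1 (Site A): n = 760; a·d/n = 21·323/760 = 8.9250; b·c/n = 325·91/760 = 38.9145
Stratum 2 (Site B): n = 302; a·d/n = 15·54/302 = 2.6821; b·c/n = 225·8/302 = 5.9603
Stratum 3 (Site C): n = 772; a·d/n = 4·357/772 = 1.8497; b·c/n = 380·31/772 = 15.2591
OR_MH = (8.9250 + 2.6821 + 1.8497) / (38.9145 + 5.9603 + 15.2591) = 13.4569 / 60.1338 = 0.22378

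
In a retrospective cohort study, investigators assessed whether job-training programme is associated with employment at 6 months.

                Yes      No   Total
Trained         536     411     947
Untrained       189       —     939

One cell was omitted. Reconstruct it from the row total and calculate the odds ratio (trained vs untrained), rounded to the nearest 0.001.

5.175

The missing cell is in the unexposed row: 939 − 189 = 750.
So a = 536, b = 411, c = 189, d = 750.
OR = (a·d)/(b·c) = (536 × 750) / (411 × 189) = 402000 / 77679 = 5.17514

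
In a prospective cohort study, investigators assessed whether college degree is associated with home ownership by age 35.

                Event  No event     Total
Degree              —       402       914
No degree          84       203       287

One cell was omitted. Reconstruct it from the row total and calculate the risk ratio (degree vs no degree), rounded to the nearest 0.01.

The missing cell is in the exposed row: 914 − 402 = 512.
So a = 512, b = 402, c = 84, d = 203.
RR = [a/(a+b)] / [c/(c+d)] = (512/914) / (84/287) = 0.56018/0.29268 = 1.91393

1.91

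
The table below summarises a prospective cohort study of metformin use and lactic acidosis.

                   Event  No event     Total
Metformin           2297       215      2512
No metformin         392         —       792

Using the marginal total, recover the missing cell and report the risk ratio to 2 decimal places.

The missing cell is in the unexposed row: 792 − 392 = 400.
So a = 2297, b = 215, c = 392, d = 400.
RR = [a/(a+b)] / [c/(c+d)] = (2297/2512) / (392/792) = 0.91441/0.49495 = 1.84748

1.85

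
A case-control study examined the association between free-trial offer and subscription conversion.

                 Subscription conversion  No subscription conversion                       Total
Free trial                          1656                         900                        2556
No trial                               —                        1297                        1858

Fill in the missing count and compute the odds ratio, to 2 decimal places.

4.25

The missing cell is in the unexposed row: 1858 − 1297 = 561.
So a = 1656, b = 900, c = 561, d = 1297.
OR = (a·d)/(b·c) = (1656 × 1297) / (900 × 561) = 2147832 / 504900 = 4.25398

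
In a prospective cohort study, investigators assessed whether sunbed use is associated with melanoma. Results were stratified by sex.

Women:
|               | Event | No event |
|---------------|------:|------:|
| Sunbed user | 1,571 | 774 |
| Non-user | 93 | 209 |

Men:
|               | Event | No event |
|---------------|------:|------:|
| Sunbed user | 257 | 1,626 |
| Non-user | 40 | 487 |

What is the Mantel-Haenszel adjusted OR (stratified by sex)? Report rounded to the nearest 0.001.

OR_MH = Σ(aᵢdᵢ/nᵢ) / Σ(bᵢcᵢ/nᵢ), where nᵢ is the stratum total.
Stratum 1 (Women): n = 2647; a·d/n = 1571·209/2647 = 124.0419; b·c/n = 774·93/2647 = 27.1938
Stratum 2 (Men): n = 2410; a·d/n = 257·487/2410 = 51.9332; b·c/n = 1626·40/2410 = 26.9876
OR_MH = (124.0419 + 51.9332) / (27.1938 + 26.9876) = 175.9751 / 54.1814 = 3.24789

3.248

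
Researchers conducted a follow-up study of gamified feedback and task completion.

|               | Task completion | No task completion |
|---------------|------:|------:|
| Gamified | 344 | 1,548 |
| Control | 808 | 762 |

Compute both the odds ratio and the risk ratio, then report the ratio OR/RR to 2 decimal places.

Cells: a = 344, b = 1548, c = 808, d = 762.
OR = (344·762)/(1548·808) = 262128/1250784 = 0.20957
Risk in exposed = 344/1892 = 0.18182; risk in unexposed = 808/1570 = 0.51465; RR = 0.35329
OR/RR = 0.20957 / 0.35329 = 0.59321
The outcome is not rare, so the OR lies further from 1 than the RR.

0.59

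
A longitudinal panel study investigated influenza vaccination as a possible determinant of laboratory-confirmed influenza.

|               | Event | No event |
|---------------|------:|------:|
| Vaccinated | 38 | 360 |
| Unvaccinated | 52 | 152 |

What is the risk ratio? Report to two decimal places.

Cells: a = 38, b = 360, c = 52, d = 152.
Risk in exposed = 38/398 = 0.09548; risk in unexposed = 52/204 = 0.25490.
RR = 0.09548 / 0.25490 = 0.37457
The risk is 63% lower among the exposed than among the unexposed.

0.37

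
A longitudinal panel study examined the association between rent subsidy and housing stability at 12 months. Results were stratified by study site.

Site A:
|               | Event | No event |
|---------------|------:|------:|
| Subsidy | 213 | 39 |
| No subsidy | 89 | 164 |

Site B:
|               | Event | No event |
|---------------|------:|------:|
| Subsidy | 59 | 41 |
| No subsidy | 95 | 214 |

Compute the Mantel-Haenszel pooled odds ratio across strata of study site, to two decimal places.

OR_MH = Σ(aᵢdᵢ/nᵢ) / Σ(bᵢcᵢ/nᵢ), where nᵢ is the stratum total.
Stratum 1 (Site A): n = 505; a·d/n = 213·164/505 = 69.1723; b·c/n = 39·89/505 = 6.8733
Stratum 2 (Site B): n = 409; a·d/n = 59·214/409 = 30.8704; b·c/n = 41·95/409 = 9.5232
OR_MH = (69.1723 + 30.8704) / (6.8733 + 9.5232) = 100.0427 / 16.3965 = 6.10147

6.10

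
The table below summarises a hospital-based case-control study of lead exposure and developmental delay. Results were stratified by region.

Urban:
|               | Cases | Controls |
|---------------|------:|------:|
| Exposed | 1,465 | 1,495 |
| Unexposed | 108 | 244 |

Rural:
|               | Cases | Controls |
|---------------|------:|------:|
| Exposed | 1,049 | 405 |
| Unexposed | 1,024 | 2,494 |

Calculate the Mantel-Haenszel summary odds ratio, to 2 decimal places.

4.80

OR_MH = Σ(aᵢdᵢ/nᵢ) / Σ(bᵢcᵢ/nᵢ), where nᵢ is the stratum total.
Stratum 1 (Urban): n = 3312; a·d/n = 1465·244/3312 = 107.9287; b·c/n = 1495·108/3312 = 48.7500
Stratum 2 (Rural): n = 4972; a·d/n = 1049·2494/4972 = 526.1879; b·c/n = 405·1024/4972 = 83.4111
OR_MH = (107.9287 + 526.1879) / (48.7500 + 83.4111) = 634.1166 / 132.1611 = 4.79806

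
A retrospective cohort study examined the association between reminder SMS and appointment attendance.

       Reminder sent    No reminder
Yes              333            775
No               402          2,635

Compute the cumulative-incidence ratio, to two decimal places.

1.99

Reading the table with exposure as columns: a = 333 (Reminder sent, case), b = 402 (Reminder sent, non-case), c = 775 (No reminder, case), d = 2635.
Risk in exposed = 333/735 = 0.45306; risk in unexposed = 775/3410 = 0.22727.
RR = 0.45306 / 0.22727 = 1.99347
The risk among the exposed is 1.99 times that among the unexposed.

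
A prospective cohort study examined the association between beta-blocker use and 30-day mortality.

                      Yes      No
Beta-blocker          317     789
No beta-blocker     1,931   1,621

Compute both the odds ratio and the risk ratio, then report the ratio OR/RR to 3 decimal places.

0.640

Cells: a = 317, b = 789, c = 1931, d = 1621.
OR = (317·1621)/(789·1931) = 513857/1523559 = 0.33727
Risk in exposed = 317/1106 = 0.28662; risk in unexposed = 1931/3552 = 0.54364; RR = 0.52722
OR/RR = 0.33727 / 0.52722 = 0.63972
The outcome is not rare, so the OR lies further from 1 than the RR.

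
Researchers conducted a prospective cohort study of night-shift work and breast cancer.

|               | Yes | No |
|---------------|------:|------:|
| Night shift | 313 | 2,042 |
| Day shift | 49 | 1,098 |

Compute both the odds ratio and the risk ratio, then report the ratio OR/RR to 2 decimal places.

1.10

Cells: a = 313, b = 2042, c = 49, d = 1098.
OR = (313·1098)/(2042·49) = 343674/100058 = 3.43475
Risk in exposed = 313/2355 = 0.13291; risk in unexposed = 49/1147 = 0.04272; RR = 3.11115
OR/RR = 3.43475 / 3.11115 = 1.10401
The outcome is not rare, so the OR lies further from 1 than the RR.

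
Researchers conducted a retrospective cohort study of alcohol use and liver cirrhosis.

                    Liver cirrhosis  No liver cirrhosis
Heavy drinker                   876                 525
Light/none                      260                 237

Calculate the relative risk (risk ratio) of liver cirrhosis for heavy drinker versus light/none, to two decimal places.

Cells: a = 876, b = 525, c = 260, d = 237.
Risk in exposed = 876/1401 = 0.62527; risk in unexposed = 260/497 = 0.52314.
RR = 0.62527 / 0.52314 = 1.19522
The risk among the exposed is 1.20 times that among the unexposed.

1.20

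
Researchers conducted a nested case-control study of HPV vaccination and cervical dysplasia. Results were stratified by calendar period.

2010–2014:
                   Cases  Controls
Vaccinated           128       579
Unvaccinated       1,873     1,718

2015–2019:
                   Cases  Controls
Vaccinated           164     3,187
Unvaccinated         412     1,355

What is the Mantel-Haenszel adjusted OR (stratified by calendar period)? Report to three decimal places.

OR_MH = Σ(aᵢdᵢ/nᵢ) / Σ(bᵢcᵢ/nᵢ), where nᵢ is the stratum total.
Stratum 1 (2010–2014): n = 4298; a·d/n = 128·1718/4298 = 51.1643; b·c/n = 579·1873/4298 = 252.3190
Stratum 2 (2015–2019): n = 5118; a·d/n = 164·1355/5118 = 43.4193; b·c/n = 3187·412/5118 = 256.5541
OR_MH = (51.1643 + 43.4193) / (252.3190 + 256.5541) = 94.5836 / 508.8731 = 0.18587

0.186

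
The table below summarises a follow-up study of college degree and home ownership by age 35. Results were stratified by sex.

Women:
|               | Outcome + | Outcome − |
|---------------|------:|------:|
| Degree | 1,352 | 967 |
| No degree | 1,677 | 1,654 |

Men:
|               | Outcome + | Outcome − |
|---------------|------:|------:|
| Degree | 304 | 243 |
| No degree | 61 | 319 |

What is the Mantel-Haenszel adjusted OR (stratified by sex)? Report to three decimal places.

OR_MH = Σ(aᵢdᵢ/nᵢ) / Σ(bᵢcᵢ/nᵢ), where nᵢ is the stratum total.
Stratum 1 (Women): n = 5650; a·d/n = 1352·1654/5650 = 395.7890; b·c/n = 967·1677/5650 = 287.0193
Stratum 2 (Men): n = 927; a·d/n = 304·319/927 = 104.6127; b·c/n = 243·61/927 = 15.9903
OR_MH = (395.7890 + 104.6127) / (287.0193 + 15.9903) = 500.4018 / 303.0096 = 1.65144

1.651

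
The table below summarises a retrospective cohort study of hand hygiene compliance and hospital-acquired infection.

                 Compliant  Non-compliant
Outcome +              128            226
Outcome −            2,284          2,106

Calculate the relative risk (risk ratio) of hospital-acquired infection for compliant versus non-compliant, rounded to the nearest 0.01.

Reading the table with exposure as columns: a = 128 (Compliant, case), b = 2284 (Compliant, non-case), c = 226 (Non-compliant, case), d = 2106.
Risk in exposed = 128/2412 = 0.05307; risk in unexposed = 226/2332 = 0.09691.
RR = 0.05307 / 0.09691 = 0.54759
The risk is 45% lower among the exposed than among the unexposed.

0.55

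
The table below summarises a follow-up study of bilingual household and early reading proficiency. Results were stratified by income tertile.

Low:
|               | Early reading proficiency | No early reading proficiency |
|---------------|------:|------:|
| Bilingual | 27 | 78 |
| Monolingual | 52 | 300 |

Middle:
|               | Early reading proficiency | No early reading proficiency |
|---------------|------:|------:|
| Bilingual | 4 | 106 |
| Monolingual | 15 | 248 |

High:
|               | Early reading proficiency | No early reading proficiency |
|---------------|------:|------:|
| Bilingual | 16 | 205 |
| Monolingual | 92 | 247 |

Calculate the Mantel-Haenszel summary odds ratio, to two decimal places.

0.59

OR_MH = Σ(aᵢdᵢ/nᵢ) / Σ(bᵢcᵢ/nᵢ), where nᵢ is the stratum total.
Stratum 1 (Low): n = 457; a·d/n = 27·300/457 = 17.7243; b·c/n = 78·52/457 = 8.8753
Stratum 2 (Middle): n = 373; a·d/n = 4·248/373 = 2.6595; b·c/n = 106·15/373 = 4.2627
Stratum 3 (High): n = 560; a·d/n = 16·247/560 = 7.0571; b·c/n = 205·92/560 = 33.6786
OR_MH = (17.7243 + 2.6595 + 7.0571) / (8.8753 + 4.2627 + 33.6786) = 27.4409 / 46.8166 = 0.58614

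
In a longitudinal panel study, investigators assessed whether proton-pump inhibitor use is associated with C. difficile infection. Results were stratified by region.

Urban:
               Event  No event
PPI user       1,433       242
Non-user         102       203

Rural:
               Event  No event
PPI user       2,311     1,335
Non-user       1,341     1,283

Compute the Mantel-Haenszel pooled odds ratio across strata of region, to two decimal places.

2.08

OR_MH = Σ(aᵢdᵢ/nᵢ) / Σ(bᵢcᵢ/nᵢ), where nᵢ is the stratum total.
Stratum 1 (Urban): n = 1980; a·d/n = 1433·203/1980 = 146.9187; b·c/n = 242·102/1980 = 12.4667
Stratum 2 (Rural): n = 6270; a·d/n = 2311·1283/6270 = 472.8888; b·c/n = 1335·1341/6270 = 285.5239
OR_MH = (146.9187 + 472.8888) / (12.4667 + 285.5239) = 619.8075 / 297.9906 = 2.07996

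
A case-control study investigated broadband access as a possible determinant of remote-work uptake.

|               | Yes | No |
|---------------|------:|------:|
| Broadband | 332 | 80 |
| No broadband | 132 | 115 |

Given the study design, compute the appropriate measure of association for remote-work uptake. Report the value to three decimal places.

Cells: a = 332, b = 80, c = 132, d = 115.
This is a case-control study: participants were sampled on outcome status, so risks in the source population cannot be estimated directly — relative risk is not valid here. The odds ratio is the appropriate measure.
OR = (a·d)/(b·c) = (332 × 115) / (80 × 132) = 38180 / 10560 = 3.61553

3.616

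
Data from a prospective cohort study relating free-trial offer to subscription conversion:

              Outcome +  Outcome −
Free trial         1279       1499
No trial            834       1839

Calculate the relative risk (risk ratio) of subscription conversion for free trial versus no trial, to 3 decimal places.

1.476

Cells: a = 1279, b = 1499, c = 834, d = 1839.
Risk in exposed = 1279/2778 = 0.46040; risk in unexposed = 834/2673 = 0.31201.
RR = 0.46040 / 0.31201 = 1.47561
The risk among the exposed is 1.48 times that among the unexposed.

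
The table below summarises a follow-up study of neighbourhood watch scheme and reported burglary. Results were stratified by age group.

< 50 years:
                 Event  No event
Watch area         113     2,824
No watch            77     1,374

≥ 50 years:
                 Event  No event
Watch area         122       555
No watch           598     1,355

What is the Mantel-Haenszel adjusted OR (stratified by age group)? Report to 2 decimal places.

0.56

OR_MH = Σ(aᵢdᵢ/nᵢ) / Σ(bᵢcᵢ/nᵢ), where nᵢ is the stratum total.
Stratum 1 (< 50 years): n = 4388; a·d/n = 113·1374/4388 = 35.3833; b·c/n = 2824·77/4388 = 49.5552
Stratum 2 (≥ 50 years): n = 2630; a·d/n = 122·1355/2630 = 62.8555; b·c/n = 555·598/2630 = 126.1939
OR_MH = (35.3833 + 62.8555) / (49.5552 + 126.1939) = 98.2388 / 175.7491 = 0.55897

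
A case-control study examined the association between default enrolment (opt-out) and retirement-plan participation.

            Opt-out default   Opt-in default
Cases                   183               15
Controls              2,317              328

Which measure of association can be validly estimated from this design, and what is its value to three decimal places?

1.727

Reading the table with exposure as columns: a = 183 (Opt-out default, case), b = 2317 (Opt-out default, non-case), c = 15 (Opt-in default, case), d = 328.
This is a case-control study: participants were sampled on outcome status, so risks in the source population cannot be estimated directly — relative risk is not valid here. The odds ratio is the appropriate measure.
OR = (a·d)/(b·c) = (183 × 328) / (2317 × 15) = 60024 / 34755 = 1.72706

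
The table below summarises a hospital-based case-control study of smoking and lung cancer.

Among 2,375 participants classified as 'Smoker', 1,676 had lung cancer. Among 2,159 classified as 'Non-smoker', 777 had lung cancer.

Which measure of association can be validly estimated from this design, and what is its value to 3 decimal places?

4.265

From the description: a = 1676, b = 699, c = 777, d = 1382.
This is a hospital-based case-control study: participants were sampled on outcome status, so risks in the source population cannot be estimated directly — relative risk is not valid here. The odds ratio is the appropriate measure.
OR = (a·d)/(b·c) = (1676 × 1382) / (699 × 777) = 2316232 / 543123 = 4.26465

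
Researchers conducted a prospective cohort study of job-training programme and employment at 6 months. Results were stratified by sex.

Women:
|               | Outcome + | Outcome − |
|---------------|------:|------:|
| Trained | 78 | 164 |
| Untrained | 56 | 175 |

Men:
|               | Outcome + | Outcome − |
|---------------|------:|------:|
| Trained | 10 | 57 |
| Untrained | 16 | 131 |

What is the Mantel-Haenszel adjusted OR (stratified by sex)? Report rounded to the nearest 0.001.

OR_MH = Σ(aᵢdᵢ/nᵢ) / Σ(bᵢcᵢ/nᵢ), where nᵢ is the stratum total.
Stratum 1 (Women): n = 473; a·d/n = 78·175/473 = 28.8584; b·c/n = 164·56/473 = 19.4165
Stratum 2 (Men): n = 214; a·d/n = 10·131/214 = 6.1215; b·c/n = 57·16/214 = 4.2617
OR_MH = (28.8584 + 6.1215) / (19.4165 + 4.2617) = 34.9798 / 23.6782 = 1.47730

1.477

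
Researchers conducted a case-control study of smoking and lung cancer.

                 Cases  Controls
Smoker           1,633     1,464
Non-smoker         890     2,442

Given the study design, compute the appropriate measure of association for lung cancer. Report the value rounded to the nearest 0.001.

Cells: a = 1633, b = 1464, c = 890, d = 2442.
This is a case-control study: participants were sampled on outcome status, so risks in the source population cannot be estimated directly — relative risk is not valid here. The odds ratio is the appropriate measure.
OR = (a·d)/(b·c) = (1633 × 2442) / (1464 × 890) = 3987786 / 1302960 = 3.06056

3.061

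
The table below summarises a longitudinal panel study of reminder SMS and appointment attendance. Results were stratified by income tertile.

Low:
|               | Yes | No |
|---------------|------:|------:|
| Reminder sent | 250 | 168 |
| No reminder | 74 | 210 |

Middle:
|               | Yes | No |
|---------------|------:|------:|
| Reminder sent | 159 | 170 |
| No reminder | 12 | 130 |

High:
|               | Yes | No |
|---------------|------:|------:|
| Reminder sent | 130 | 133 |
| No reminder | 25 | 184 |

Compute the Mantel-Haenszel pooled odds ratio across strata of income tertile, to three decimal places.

OR_MH = Σ(aᵢdᵢ/nᵢ) / Σ(bᵢcᵢ/nᵢ), where nᵢ is the stratum total.
Stratum 1 (Low): n = 702; a·d/n = 250·210/702 = 74.7863; b·c/n = 168·74/702 = 17.7094
Stratum 2 (Middle): n = 471; a·d/n = 159·130/471 = 43.8854; b·c/n = 170·12/471 = 4.3312
Stratum 3 (High): n = 472; a·d/n = 130·184/472 = 50.6780; b·c/n = 133·25/472 = 7.0445
OR_MH = (74.7863 + 43.8854 + 50.6780) / (17.7094 + 4.3312 + 7.0445) = 169.3496 / 29.0851 = 5.82256

5.823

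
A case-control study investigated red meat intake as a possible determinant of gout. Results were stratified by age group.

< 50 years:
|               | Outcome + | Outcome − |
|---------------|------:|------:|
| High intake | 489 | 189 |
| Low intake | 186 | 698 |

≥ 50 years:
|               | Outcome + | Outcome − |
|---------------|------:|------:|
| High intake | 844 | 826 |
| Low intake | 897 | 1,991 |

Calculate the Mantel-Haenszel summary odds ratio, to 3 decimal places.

OR_MH = Σ(aᵢdᵢ/nᵢ) / Σ(bᵢcᵢ/nᵢ), where nᵢ is the stratum total.
Stratum 1 (< 50 years): n = 1562; a·d/n = 489·698/1562 = 218.5160; b·c/n = 189·186/1562 = 22.5058
Stratum 2 (≥ 50 years): n = 4558; a·d/n = 844·1991/4558 = 368.6713; b·c/n = 826·897/4558 = 162.5542
OR_MH = (218.5160 + 368.6713) / (22.5058 + 162.5542) = 587.1874 / 185.0600 = 3.17296

3.173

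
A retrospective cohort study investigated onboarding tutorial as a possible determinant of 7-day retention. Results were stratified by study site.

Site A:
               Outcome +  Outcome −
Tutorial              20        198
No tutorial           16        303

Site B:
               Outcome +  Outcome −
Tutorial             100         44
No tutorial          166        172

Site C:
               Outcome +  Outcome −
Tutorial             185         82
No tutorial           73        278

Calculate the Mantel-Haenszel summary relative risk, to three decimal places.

RR_MH = Σ(aᵢ·n₀ᵢ/nᵢ) / Σ(cᵢ·n₁ᵢ/nᵢ), with n₁ᵢ = aᵢ+bᵢ (exposed), n₀ᵢ = cᵢ+dᵢ (unexposed), nᵢ = n₁ᵢ+n₀ᵢ.
Stratum 1 (Site A): n₁ = 218, n₀ = 319, n = 537; a·n₀/n = 20·319/537 = 11.8808; c·n₁/n = 16·218/537 = 6.4953
Stratum 2 (Site B): n₁ = 144, n₀ = 338, n = 482; a·n₀/n = 100·338/482 = 70.1245; c·n₁/n = 166·144/482 = 49.5934
Stratum 3 (Site C): n₁ = 267, n₀ = 351, n = 618; a·n₀/n = 185·351/618 = 105.0728; c·n₁/n = 73·267/618 = 31.5388
RR_MH = (11.8808 + 70.1245 + 105.0728) / (6.4953 + 49.5934 + 31.5388) = 187.0781 / 87.6275 = 2.13492

2.135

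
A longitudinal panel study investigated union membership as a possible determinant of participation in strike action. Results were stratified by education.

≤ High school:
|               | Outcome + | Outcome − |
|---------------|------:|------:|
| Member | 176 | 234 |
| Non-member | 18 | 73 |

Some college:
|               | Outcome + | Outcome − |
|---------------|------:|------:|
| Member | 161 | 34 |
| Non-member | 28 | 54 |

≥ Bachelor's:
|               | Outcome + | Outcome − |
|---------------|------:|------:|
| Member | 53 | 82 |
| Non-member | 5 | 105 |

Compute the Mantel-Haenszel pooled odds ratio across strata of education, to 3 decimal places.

5.899

OR_MH = Σ(aᵢdᵢ/nᵢ) / Σ(bᵢcᵢ/nᵢ), where nᵢ is the stratum total.
Stratum 1 (≤ High school): n = 501; a·d/n = 176·73/501 = 25.6447; b·c/n = 234·18/501 = 8.4072
Stratum 2 (Some college): n = 277; a·d/n = 161·54/277 = 31.3863; b·c/n = 34·28/277 = 3.4368
Stratum 3 (≥ Bachelor's): n = 245; a·d/n = 53·105/245 = 22.7143; b·c/n = 82·5/245 = 1.6735
OR_MH = (25.6447 + 31.3863 + 22.7143) / (8.4072 + 3.4368 + 1.6735) = 79.7453 / 13.5175 = 5.89942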